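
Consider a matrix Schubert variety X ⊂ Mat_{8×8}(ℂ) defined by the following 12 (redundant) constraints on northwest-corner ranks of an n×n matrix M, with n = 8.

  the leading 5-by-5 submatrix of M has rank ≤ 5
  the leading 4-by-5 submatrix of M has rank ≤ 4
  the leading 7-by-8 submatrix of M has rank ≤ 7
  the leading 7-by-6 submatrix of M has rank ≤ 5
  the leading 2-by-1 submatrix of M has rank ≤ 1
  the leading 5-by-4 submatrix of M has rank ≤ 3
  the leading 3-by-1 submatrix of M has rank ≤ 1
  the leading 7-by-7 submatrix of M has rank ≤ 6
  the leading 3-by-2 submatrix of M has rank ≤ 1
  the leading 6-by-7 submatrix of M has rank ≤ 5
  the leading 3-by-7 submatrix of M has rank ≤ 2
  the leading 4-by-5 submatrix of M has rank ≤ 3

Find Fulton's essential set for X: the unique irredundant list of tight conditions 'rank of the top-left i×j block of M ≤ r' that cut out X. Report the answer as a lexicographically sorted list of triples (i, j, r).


Reconstructing r_w from the 12 given conditions:

  i=1: 1 1 1 1 1 1 1 1
  i=2: 1 1 2 2 2 2 2 2
  i=3: 1 1 2 2 2 2 2 3
  i=4: 1 2 3 3 3 3 3 4
  i=5: 1 2 3 3 4 4 4 5
  i=6: 1 2 3 4 5 5 5 6
  i=7: 1 2 3 4 5 5 6 7
  i=8: 1 2 3 4 5 6 7 8

hence w(1..8) = (1, 3, 8, 2, 5, 4, 7, 6).

|D(w)|=8, |Ess(w)|=4:

[(3, 2, 1), (3, 7, 2), (5, 4, 3), (7, 6, 5)]


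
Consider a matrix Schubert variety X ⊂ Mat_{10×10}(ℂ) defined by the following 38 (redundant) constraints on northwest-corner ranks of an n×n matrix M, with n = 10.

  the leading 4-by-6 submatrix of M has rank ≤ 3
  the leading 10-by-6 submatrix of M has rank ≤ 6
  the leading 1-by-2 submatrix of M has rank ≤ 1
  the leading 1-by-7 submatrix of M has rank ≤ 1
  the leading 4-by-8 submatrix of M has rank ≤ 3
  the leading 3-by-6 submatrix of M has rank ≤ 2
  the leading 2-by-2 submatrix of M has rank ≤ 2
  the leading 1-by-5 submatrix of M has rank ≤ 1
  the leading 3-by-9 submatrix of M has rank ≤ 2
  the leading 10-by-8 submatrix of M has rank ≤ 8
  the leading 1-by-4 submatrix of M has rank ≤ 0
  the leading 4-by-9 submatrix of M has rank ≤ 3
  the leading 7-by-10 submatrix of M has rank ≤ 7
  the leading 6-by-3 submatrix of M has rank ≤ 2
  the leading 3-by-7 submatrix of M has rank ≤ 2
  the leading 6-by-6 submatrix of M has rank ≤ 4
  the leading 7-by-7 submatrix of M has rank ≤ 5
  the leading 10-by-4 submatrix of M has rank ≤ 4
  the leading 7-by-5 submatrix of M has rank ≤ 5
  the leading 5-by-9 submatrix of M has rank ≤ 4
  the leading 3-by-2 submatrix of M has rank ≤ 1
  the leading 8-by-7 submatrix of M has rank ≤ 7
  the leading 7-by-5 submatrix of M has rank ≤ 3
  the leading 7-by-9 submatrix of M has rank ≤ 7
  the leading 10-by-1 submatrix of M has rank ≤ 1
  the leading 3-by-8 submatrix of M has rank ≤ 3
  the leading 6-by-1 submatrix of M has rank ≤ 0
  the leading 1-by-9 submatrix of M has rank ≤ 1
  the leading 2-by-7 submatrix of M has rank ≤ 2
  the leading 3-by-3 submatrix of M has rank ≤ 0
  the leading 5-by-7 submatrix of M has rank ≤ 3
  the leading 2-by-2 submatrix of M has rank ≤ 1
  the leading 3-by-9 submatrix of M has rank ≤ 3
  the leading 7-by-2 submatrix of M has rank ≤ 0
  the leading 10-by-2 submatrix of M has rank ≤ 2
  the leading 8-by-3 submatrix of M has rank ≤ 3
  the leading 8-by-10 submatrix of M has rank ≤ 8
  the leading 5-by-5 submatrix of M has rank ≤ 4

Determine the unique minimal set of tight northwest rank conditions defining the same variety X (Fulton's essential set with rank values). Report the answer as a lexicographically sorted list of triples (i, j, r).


Reconstructing r_w from the 38 given conditions:

  R[1]: 0, 0, 0, 0, 1, 1, 1, 1, 1, 1
  R[2]: 0, 0, 0, 1, 2, 2, 2, 2, 2, 2
  R[3]: 0, 0, 0, 1, 2, 2, 2, 2, 2, 3
  R[4]: 0, 0, 1, 2, 3, 3, 3, 3, 3, 4
  R[5]: 0, 0, 1, 2, 3, 3, 3, 4, 4, 5
  R[6]: 0, 0, 1, 2, 3, 4, 4, 5, 5, 6
  R[7]: 0, 0, 1, 2, 3, 4, 5, 6, 6, 7
  R[8]: 1, 1, 2, 3, 4, 5, 6, 7, 7, 8
  R[9]: 1, 2, 3, 4, 5, 6, 7, 8, 8, 9
  R[10]: 1, 2, 3, 4, 5, 6, 7, 8, 9, 10

hence w(1..10) = (5, 4, 10, 3, 8, 6, 7, 1, 2, 9).

5 SE-corners of the 24-cell Rothe diagram give Ess(w):

[(1, 4, 0), (3, 3, 0), (3, 9, 2), (5, 7, 3), (7, 2, 0)]


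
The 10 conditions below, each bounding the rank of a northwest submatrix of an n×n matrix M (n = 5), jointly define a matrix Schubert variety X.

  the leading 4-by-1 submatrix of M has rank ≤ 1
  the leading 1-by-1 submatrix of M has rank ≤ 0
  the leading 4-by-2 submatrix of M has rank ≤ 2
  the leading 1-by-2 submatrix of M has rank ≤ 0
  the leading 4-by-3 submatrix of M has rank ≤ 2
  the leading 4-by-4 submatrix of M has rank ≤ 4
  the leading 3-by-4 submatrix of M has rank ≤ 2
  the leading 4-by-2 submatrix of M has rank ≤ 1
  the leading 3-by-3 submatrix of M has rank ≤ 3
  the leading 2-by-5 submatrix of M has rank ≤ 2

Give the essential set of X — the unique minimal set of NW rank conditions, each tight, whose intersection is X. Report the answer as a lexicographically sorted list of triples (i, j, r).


The tightest implied rank at each (i,j), from the 10 conditions:

  0, 0, 1, 1, 1
  1, 1, 2, 2, 2
  1, 1, 2, 2, 3
  1, 1, 2, 3, 4
  1, 2, 3, 4, 5

second differences of R give the permutation w = (3, 1, 5, 4, 2).

ℓ(w)=5; the 3 essential cells (i,j,r):

[(1, 2, 0), (3, 4, 2), (4, 2, 1)]


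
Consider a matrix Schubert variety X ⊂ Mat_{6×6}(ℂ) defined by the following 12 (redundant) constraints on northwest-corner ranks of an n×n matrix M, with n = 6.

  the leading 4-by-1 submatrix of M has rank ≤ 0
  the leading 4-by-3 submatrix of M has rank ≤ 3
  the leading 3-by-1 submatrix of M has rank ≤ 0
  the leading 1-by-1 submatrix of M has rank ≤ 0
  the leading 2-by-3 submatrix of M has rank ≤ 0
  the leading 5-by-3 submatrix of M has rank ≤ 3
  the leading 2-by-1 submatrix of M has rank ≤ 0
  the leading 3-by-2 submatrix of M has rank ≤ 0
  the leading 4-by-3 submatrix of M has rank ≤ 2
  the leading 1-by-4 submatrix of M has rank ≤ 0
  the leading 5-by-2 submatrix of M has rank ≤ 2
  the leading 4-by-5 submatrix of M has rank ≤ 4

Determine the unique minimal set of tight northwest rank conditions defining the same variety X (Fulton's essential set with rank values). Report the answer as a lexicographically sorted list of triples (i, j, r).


Computing R[i][j] = min implied NW-rank bound (n=6, 12 conditions):

  row 1: 0  0  0  0  1  1
  row 2: 0  0  0  1  2  2
  row 3: 0  0  1  2  3  3
  row 4: 0  1  2  3  4  4
  row 5: 1  2  3  4  5  5
  row 6: 1  2  3  4  5  6

second differences of R give the permutation w = (5, 4, 3, 2, 1, 6).

D(w) has 10 cells with 4 SE-corners; essential set:

[(1, 4, 0), (2, 3, 0), (3, 2, 0), (4, 1, 0)]


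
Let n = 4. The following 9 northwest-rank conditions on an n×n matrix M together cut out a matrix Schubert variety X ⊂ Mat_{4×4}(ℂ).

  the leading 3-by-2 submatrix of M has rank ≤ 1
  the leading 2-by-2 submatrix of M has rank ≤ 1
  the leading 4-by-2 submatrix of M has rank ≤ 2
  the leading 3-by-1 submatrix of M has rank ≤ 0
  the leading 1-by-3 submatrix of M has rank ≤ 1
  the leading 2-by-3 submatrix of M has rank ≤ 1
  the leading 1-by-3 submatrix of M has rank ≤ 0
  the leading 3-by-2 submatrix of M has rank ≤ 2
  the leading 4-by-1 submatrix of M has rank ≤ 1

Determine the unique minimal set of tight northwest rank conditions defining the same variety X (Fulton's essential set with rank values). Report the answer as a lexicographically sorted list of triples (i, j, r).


Computing R[i][j] = min implied NW-rank bound (n=4, 9 conditions):

  0 | 0 | 0 | 1
  0 | 1 | 1 | 2
  0 | 1 | 2 | 3
  1 | 2 | 3 | 4

so w = (4, 2, 3, 1).

2 SE-corners of the 5-cell Rothe diagram give Ess(w):

[(1, 3, 0), (3, 1, 0)]


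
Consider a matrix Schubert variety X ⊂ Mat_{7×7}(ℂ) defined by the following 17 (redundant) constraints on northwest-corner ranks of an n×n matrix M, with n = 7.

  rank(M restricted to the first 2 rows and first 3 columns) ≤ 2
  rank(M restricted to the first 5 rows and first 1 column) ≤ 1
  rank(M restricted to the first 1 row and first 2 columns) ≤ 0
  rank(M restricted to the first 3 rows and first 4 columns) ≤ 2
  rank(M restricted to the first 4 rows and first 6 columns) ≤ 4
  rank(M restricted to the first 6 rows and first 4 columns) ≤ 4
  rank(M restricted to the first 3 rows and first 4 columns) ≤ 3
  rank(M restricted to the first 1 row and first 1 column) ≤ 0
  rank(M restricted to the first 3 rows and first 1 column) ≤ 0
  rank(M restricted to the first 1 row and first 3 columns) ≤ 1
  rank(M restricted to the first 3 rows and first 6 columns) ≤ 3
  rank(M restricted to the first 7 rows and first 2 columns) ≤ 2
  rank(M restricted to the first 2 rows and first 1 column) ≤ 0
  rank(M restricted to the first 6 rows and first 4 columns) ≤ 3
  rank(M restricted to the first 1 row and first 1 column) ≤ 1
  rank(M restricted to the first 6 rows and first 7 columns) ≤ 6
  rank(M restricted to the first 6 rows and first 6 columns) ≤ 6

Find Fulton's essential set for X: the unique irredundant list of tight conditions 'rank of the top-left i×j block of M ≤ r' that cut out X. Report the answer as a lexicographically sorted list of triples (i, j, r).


Reconstructing r_w from the 17 given conditions:

  i=1: 0 | 0 | 1 | 1 | 1 | 1 | 1
  i=2: 0 | 1 | 2 | 2 | 2 | 2 | 2
  i=3: 0 | 1 | 2 | 2 | 3 | 3 | 3
  i=4: 1 | 2 | 3 | 3 | 4 | 4 | 4
  i=5: 1 | 2 | 3 | 3 | 4 | 5 | 5
  i=6: 1 | 2 | 3 | 3 | 4 | 5 | 6
  i=7: 1 | 2 | 3 | 4 | 5 | 6 | 7

giving w = (3, 2, 5, 1, 6, 7, 4) via Δ²R.

Rothe diagram D(w) (7 cells), 4 SE-corners (essential conditions):

[(1, 2, 0), (3, 1, 0), (3, 4, 2), (6, 4, 3)]


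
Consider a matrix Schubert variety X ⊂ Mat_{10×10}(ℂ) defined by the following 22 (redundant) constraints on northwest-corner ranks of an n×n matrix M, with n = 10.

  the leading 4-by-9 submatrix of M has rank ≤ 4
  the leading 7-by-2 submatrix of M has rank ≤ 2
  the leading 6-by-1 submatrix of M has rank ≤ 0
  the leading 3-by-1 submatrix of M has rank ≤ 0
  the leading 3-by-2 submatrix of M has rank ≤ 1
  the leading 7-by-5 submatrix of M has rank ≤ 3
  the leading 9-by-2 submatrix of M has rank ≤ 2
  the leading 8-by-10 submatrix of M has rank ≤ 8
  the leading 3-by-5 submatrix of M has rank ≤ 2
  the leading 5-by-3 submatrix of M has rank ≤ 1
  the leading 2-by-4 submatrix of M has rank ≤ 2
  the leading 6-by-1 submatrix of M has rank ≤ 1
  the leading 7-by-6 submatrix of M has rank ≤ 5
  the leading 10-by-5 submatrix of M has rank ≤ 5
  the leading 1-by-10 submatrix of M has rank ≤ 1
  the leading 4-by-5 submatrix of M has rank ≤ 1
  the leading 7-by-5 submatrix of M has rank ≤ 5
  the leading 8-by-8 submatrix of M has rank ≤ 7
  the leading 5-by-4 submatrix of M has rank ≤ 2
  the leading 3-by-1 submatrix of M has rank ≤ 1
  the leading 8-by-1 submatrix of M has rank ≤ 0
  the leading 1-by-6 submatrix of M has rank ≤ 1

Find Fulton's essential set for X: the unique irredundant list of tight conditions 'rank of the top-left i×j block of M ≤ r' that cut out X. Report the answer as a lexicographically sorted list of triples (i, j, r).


Computing R[i][j] = min implied NW-rank bound (n=10, 22 conditions):

  row 1: 0, 1, 1, 1, 1, 1, 1, 1, 1, 1
  row 2: 0, 1, 1, 1, 1, 2, 2, 2, 2, 2
  row 3: 0, 1, 1, 1, 1, 2, 3, 3, 3, 3
  row 4: 0, 1, 1, 1, 1, 2, 3, 4, 4, 4
  row 5: 0, 1, 1, 2, 2, 3, 4, 5, 5, 5
  row 6: 0, 1, 2, 3, 3, 4, 5, 6, 6, 6
  row 7: 0, 1, 2, 3, 3, 4, 5, 6, 7, 7
  row 8: 0, 1, 2, 3, 4, 5, 6, 7, 8, 8
  row 9: 1, 2, 3, 4, 5, 6, 7, 8, 9, 9
  row 10: 1, 2, 3, 4, 5, 6, 7, 8, 9, 10

the unique w with this rank table is (2, 6, 7, 8, 4, 3, 9, 5, 1, 10).

|D(w)|=19, |Ess(w)|=4:

[(4, 5, 1), (5, 3, 1), (7, 5, 3), (8, 1, 0)]


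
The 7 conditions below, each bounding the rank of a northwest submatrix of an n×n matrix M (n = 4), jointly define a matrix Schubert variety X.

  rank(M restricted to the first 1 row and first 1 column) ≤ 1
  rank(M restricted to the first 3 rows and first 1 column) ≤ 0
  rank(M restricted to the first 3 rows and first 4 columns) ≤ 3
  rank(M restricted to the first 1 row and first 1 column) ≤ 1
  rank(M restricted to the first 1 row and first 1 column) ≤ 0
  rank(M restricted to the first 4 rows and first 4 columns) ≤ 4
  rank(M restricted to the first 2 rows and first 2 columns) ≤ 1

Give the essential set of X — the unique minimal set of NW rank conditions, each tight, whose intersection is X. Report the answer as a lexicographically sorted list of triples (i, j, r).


Rank table r_w(4×4) implied by the 7 constraints:

  i=1: 0 | 1 | 1 | 1
  i=2: 0 | 1 | 2 | 2
  i=3: 0 | 1 | 2 | 3
  i=4: 1 | 2 | 3 | 4

the unique w with this rank table is (2, 3, 4, 1).

1 SE-corner of the 3-cell Rothe diagram gives Ess(w):

[(3, 1, 0)]


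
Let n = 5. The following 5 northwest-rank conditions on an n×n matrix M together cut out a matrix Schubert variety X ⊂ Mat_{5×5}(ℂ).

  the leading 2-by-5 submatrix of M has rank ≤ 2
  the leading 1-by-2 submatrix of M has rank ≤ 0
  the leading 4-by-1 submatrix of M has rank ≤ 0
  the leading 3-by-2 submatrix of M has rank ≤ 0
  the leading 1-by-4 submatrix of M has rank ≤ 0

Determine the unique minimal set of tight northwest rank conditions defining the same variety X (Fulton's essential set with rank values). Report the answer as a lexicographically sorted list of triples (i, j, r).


Recovering R(i,j) via the rank-extension bound from the 5 conditions:

  0  0  0  0  1
  0  0  1  1  2
  0  0  1  2  3
  0  1  2  3  4
  1  2  3  4  5

hence w(1..5) = (5, 3, 4, 2, 1).

|D(w)|=9, |Ess(w)|=3:

[(1, 4, 0), (3, 2, 0), (4, 1, 0)]


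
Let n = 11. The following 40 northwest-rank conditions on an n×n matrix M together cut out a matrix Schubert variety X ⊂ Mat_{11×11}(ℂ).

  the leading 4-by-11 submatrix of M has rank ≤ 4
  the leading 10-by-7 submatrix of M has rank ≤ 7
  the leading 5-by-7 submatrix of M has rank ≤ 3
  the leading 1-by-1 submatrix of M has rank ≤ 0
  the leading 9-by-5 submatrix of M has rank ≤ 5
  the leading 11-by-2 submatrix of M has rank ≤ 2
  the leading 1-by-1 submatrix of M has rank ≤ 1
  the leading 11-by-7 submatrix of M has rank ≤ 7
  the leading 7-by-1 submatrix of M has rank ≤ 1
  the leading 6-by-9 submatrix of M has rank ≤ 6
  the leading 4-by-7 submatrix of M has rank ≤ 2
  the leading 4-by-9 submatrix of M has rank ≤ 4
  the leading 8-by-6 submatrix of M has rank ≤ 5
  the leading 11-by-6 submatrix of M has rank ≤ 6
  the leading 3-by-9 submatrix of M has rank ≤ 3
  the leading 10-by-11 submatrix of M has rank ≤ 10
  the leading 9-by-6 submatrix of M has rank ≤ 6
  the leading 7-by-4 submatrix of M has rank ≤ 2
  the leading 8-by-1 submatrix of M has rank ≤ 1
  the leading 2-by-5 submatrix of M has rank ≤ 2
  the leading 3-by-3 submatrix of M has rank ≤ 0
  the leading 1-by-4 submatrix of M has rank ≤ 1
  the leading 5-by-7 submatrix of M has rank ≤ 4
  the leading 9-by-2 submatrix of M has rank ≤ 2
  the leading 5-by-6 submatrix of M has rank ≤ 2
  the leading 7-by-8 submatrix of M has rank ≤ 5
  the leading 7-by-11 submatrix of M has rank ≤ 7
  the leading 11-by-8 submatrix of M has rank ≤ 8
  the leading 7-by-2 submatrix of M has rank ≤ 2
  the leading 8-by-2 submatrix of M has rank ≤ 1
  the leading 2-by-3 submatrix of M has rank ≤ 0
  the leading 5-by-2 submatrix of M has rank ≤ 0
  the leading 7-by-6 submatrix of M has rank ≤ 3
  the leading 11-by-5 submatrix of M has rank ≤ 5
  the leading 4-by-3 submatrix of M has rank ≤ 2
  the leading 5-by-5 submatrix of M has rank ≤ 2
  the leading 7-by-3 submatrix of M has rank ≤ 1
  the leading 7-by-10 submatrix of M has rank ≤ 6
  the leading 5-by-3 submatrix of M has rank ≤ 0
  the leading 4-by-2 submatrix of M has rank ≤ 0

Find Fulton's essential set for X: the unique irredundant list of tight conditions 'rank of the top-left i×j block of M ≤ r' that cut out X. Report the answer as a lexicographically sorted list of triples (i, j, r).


Recovering R(i,j) via the rank-extension bound from the 40 conditions:

  R[1]: 0  0  0  1  1  1  1  1  1  1  1
  R[2]: 0  0  0  1  2  2  2  2  2  2  2
  R[3]: 0  0  0  1  2  2  2  3  3  3  3
  R[4]: 0  0  0  1  2  2  2  3  4  4  4
  R[5]: 0  0  0  1  2  2  3  4  5  5  5
  R[6]: 1  1  1  2  3  3  4  5  6  6  6
  R[7]: 1  1  1  2  3  3  4  5  6  6  7
  R[8]: 1  1  2  3  4  4  5  6  7  7  8
  R[9]: 1  2  3  4  5  5  6  7  8  8  9
  R[10]: 1  2  3  4  5  6  7  8  9  9  10
  R[11]: 1  2  3  4  5  6  7  8  9  10  11

the unique w with this rank table is (4, 5, 8, 9, 7, 1, 11, 3, 2, 6, 10).

Fulton essential set (7 of the 25 Rothe cells):

[(4, 7, 2), (5, 3, 0), (5, 6, 2), (7, 3, 1), (7, 6, 3), (7, 10, 6), (8, 2, 1)]


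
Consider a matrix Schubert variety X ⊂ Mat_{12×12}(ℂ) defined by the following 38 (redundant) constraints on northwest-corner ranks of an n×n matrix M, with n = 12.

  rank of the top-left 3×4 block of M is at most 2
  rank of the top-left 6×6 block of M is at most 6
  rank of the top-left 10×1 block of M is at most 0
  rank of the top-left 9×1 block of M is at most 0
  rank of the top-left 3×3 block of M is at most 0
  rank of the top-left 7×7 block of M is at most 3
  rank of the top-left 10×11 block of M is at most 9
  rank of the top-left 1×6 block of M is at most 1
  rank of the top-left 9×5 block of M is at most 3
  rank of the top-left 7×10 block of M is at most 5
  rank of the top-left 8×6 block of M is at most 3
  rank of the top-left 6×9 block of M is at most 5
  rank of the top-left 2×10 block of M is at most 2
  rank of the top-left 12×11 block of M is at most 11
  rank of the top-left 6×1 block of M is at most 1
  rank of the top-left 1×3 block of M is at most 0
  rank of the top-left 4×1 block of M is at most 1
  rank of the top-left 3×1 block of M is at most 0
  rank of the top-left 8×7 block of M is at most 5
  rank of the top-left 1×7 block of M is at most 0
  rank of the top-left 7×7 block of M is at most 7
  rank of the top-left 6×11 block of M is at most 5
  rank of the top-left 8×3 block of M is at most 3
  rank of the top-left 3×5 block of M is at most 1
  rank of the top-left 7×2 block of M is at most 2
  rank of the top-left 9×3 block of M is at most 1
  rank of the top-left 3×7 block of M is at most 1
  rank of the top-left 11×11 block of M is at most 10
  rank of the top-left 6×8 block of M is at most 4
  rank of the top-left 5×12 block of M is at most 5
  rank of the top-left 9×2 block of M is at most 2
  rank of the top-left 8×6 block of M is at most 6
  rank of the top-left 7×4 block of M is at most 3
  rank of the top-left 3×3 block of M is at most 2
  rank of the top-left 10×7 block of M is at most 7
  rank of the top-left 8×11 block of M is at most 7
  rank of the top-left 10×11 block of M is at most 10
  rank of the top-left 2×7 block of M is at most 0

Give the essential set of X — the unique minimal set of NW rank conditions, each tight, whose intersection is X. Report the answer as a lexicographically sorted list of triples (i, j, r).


Recovering R(i,j) via the rank-extension bound from the 38 conditions:

  row 1: 0 0 0 0 0 0 0 1 1 1 1 1
  row 2: 0 0 0 0 0 0 0 1 2 2 2 2
  row 3: 0 0 0 1 1 1 1 2 3 3 3 3
  row 4: 0 1 1 2 2 2 2 3 4 4 4 4
  row 5: 0 1 1 2 3 3 3 4 5 5 5 5
  row 6: 0 1 1 2 3 3 3 4 5 5 5 6
  row 7: 0 1 1 2 3 3 3 4 5 5 6 7
  row 8: 0 1 1 2 3 3 4 5 6 6 7 8
  row 9: 0 1 1 2 3 4 5 6 7 7 8 9
  row 10: 0 1 2 3 4 5 6 7 8 8 9 10
  row 11: 1 2 3 4 5 6 7 8 9 9 10 11
  row 12: 1 2 3 4 5 6 7 8 9 10 11 12

second differences of R give the permutation w = (8, 9, 4, 2, 5, 12, 11, 7, 6, 3, 1, 10).

ℓ(w)=37; the 8 essential cells (i,j,r):

[(2, 7, 0), (3, 3, 0), (6, 11, 5), (7, 7, 3), (7, 10, 5), (8, 6, 3), (9, 3, 1), (10, 1, 0)]


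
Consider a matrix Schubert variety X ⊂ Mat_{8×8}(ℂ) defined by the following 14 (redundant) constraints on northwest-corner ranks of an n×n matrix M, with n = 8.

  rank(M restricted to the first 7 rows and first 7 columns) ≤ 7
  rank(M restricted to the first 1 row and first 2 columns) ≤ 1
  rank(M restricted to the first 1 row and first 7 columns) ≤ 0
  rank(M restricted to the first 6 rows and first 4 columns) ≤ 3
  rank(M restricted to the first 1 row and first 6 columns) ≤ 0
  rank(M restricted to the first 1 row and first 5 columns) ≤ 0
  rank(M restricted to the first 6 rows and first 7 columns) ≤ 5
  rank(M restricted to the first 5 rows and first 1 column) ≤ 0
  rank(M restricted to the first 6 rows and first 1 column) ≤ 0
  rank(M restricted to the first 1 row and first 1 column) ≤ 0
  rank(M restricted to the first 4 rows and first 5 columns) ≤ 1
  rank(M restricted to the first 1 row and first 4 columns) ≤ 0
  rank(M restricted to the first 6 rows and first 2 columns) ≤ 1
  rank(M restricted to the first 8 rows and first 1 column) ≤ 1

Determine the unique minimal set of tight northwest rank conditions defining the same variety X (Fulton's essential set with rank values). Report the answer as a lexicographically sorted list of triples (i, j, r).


Computing R[i][j] = min implied NW-rank bound (n=8, 14 conditions):

  R[1]: 0  0  0  0  0  0  0  1
  R[2]: 0  1  1  1  1  1  1  2
  R[3]: 0  1  1  1  1  2  2  3
  R[4]: 0  1  1  1  1  2  3  4
  R[5]: 0  1  2  2  2  3  4  5
  R[6]: 0  1  2  3  3  4  5  6
  R[7]: 1  2  3  4  4  5  6  7
  R[8]: 1  2  3  4  5  6  7  8

so w = (8, 2, 6, 7, 3, 4, 1, 5).

D(w) has 18 cells with 3 SE-corners; essential set:

[(1, 7, 0), (4, 5, 1), (6, 1, 0)]


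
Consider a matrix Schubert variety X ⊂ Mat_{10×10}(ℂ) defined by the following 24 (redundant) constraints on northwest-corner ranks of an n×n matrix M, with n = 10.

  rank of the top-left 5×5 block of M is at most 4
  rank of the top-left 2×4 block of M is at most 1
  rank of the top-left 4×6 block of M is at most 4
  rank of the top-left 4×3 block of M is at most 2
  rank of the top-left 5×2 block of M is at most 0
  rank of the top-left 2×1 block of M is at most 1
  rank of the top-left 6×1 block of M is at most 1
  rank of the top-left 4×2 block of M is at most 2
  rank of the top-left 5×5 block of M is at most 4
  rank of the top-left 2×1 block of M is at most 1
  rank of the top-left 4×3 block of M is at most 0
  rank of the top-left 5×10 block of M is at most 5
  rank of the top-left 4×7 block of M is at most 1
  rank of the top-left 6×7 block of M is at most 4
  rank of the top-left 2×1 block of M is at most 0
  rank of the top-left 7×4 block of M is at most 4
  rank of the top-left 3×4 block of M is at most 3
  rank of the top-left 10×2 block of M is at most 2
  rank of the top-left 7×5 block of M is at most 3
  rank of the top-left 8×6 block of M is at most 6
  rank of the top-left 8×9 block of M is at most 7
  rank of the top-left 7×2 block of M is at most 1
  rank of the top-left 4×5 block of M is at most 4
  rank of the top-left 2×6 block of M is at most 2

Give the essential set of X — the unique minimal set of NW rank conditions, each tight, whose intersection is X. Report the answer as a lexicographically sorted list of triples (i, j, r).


Computing R[i][j] = min implied NW-rank bound (n=10, 24 conditions):

  row 1: 0, 0, 0, 1, 1, 1, 1, 1, 1, 1
  row 2: 0, 0, 0, 1, 1, 1, 1, 2, 2, 2
  row 3: 0, 0, 0, 1, 1, 1, 1, 2, 3, 3
  row 4: 0, 0, 0, 1, 1, 1, 1, 2, 3, 4
  row 5: 0, 0, 1, 2, 2, 2, 2, 3, 4, 5
  row 6: 1, 1, 2, 3, 3, 3, 3, 4, 5, 6
  row 7: 1, 1, 2, 3, 3, 4, 4, 5, 6, 7
  row 8: 1, 2, 3, 4, 4, 5, 5, 6, 7, 8
  row 9: 1, 2, 3, 4, 5, 6, 6, 7, 8, 9
  row 10: 1, 2, 3, 4, 5, 6, 7, 8, 9, 10

the unique w with this rank table is (4, 8, 9, 10, 3, 1, 6, 2, 5, 7).

5 SE-corners of the 25-cell Rothe diagram give Ess(w):

[(4, 3, 0), (4, 7, 1), (5, 2, 0), (7, 2, 1), (7, 5, 3)]


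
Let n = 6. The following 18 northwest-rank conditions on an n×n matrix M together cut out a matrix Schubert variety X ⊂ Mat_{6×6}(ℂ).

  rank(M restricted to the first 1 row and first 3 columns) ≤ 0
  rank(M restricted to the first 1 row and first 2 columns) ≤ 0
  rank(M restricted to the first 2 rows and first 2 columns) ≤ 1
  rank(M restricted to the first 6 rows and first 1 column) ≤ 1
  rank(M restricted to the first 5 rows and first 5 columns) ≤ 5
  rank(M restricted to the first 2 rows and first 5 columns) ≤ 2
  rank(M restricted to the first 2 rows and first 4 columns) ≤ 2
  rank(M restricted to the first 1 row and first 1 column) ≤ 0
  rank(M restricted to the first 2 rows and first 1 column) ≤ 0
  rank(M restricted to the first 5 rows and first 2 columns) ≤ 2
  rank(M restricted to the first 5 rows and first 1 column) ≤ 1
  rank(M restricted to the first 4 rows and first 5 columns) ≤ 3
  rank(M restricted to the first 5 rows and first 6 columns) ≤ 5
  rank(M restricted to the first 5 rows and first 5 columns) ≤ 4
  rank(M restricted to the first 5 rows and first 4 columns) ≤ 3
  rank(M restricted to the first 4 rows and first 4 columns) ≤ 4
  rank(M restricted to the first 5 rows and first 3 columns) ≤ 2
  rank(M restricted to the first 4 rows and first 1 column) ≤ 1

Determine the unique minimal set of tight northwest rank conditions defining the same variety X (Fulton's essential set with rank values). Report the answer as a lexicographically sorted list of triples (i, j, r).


Reconstructing r_w from the 18 given conditions:

  i=1: 0 0 0 1 1 1
  i=2: 0 1 1 2 2 2
  i=3: 1 2 2 3 3 3
  i=4: 1 2 2 3 3 4
  i=5: 1 2 2 3 4 5
  i=6: 1 2 3 4 5 6

so w = (4, 2, 1, 6, 5, 3).

4 SE-corners of the 7-cell Rothe diagram give Ess(w):

[(1, 3, 0), (2, 1, 0), (4, 5, 3), (5, 3, 2)]


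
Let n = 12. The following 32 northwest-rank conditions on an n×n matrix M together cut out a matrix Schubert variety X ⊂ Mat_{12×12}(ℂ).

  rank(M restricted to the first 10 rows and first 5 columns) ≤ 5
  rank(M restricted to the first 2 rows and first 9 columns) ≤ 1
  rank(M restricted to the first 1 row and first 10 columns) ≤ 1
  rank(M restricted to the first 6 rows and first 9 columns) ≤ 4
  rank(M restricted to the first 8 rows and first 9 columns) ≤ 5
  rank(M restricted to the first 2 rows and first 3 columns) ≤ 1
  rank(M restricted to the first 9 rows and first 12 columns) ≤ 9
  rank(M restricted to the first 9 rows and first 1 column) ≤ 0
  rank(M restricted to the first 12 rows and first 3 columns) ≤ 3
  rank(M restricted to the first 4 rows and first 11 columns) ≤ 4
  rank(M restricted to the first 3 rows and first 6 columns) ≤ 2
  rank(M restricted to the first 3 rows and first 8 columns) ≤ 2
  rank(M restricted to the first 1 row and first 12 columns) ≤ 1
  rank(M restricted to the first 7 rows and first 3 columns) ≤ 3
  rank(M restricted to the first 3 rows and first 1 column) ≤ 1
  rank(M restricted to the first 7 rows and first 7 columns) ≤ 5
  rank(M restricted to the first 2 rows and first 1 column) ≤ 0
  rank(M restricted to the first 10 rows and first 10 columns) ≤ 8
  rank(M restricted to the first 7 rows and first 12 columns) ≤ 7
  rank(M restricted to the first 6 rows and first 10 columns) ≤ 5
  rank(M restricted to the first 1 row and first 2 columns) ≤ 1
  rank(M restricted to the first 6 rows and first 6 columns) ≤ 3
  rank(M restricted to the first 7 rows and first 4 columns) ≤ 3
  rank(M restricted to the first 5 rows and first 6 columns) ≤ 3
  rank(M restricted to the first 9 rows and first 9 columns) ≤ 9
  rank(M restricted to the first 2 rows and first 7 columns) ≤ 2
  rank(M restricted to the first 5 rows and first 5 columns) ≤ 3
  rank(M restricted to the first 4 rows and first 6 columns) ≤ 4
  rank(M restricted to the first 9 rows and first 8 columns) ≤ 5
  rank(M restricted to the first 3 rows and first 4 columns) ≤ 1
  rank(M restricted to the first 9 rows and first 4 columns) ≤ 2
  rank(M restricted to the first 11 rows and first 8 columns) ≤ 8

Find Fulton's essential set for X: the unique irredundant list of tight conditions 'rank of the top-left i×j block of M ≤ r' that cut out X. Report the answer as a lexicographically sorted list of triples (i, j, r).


Computing R[i][j] = min implied NW-rank bound (n=12, 32 conditions):

  R[1]: 0  1  1  1  1  1  1  1  1  1  1  1
  R[2]: 0  1  1  1  1  1  1  1  1  2  2  2
  R[3]: 0  1  1  1  2  2  2  2  2  3  3  3
  R[4]: 0  1  2  2  3  3  3  3  3  4  4  4
  R[5]: 0  1  2  2  3  3  4  4  4  5  5  5
  R[6]: 0  1  2  2  3  3  4  4  4  5  6  6
  R[7]: 0  1  2  2  3  4  5  5  5  6  7  7
  R[8]: 0  1  2  2  3  4  5  5  5  6  7  8
  R[9]: 0  1  2  2  3  4  5  5  6  7  8  9
  R[10]: 1  2  3  3  4  5  6  6  7  8  9  10
  R[11]: 1  2  3  4  5  6  7  7  8  9  10  11
  R[12]: 1  2  3  4  5  6  7  8  9  10  11  12

second differences of R give the permutation w = (2, 10, 5, 3, 7, 11, 6, 12, 9, 1, 4, 8).

ℓ(w)=30; the 8 essential cells (i,j,r):

[(2, 9, 1), (3, 4, 1), (6, 6, 3), (6, 9, 4), (8, 9, 5), (9, 1, 0), (9, 4, 2), (9, 8, 5)]


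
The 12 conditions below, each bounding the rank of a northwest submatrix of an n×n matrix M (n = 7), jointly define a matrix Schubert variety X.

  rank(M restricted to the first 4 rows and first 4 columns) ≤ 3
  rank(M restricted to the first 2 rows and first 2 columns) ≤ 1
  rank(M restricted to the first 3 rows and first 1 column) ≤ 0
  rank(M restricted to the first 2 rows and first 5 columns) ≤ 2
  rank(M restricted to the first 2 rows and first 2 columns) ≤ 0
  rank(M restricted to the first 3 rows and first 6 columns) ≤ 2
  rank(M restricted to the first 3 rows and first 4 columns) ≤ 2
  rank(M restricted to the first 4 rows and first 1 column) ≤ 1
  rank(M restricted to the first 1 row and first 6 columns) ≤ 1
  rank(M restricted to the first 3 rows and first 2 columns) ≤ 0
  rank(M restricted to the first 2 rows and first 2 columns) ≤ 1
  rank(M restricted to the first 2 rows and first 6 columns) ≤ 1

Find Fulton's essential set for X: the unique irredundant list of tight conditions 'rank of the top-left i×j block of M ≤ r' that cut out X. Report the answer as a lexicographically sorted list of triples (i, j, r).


Rank table r_w(7×7) implied by the 12 constraints:

  0 | 0 | 1 | 1 | 1 | 1 | 1
  0 | 0 | 1 | 1 | 1 | 1 | 2
  0 | 0 | 1 | 2 | 2 | 2 | 3
  1 | 1 | 2 | 3 | 3 | 3 | 4
  1 | 2 | 3 | 4 | 4 | 4 | 5
  1 | 2 | 3 | 4 | 5 | 5 | 6
  1 | 2 | 3 | 4 | 5 | 6 | 7

so w = (3, 7, 4, 1, 2, 5, 6).

ℓ(w)=9; the 2 essential cells (i,j,r):

[(2, 6, 1), (3, 2, 0)]


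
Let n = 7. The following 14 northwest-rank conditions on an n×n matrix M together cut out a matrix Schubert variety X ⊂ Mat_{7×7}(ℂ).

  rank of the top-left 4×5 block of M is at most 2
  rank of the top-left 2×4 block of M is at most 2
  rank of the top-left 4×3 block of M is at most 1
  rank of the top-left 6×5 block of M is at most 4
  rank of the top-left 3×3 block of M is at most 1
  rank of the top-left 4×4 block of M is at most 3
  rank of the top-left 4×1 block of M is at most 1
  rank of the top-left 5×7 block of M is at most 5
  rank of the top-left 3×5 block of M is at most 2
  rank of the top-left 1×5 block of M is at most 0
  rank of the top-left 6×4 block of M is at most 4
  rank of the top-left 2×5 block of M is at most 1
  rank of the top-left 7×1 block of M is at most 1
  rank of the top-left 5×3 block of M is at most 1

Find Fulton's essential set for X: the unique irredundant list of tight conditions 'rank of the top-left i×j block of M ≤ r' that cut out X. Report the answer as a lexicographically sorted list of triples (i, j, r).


Reconstructing r_w from the 14 given conditions:

  row 1: 0  0  0  0  0  1  1
  row 2: 1  1  1  1  1  2  2
  row 3: 1  1  1  2  2  3  3
  row 4: 1  1  1  2  2  3  4
  row 5: 1  1  1  2  3  4  5
  row 6: 1  2  2  3  4  5  6
  row 7: 1  2  3  4  5  6  7

second differences of R give the permutation w = (6, 1, 4, 7, 5, 2, 3).

Rothe diagram D(w) (12 cells), 3 SE-corners (essential conditions):

[(1, 5, 0), (4, 5, 2), (5, 3, 1)]


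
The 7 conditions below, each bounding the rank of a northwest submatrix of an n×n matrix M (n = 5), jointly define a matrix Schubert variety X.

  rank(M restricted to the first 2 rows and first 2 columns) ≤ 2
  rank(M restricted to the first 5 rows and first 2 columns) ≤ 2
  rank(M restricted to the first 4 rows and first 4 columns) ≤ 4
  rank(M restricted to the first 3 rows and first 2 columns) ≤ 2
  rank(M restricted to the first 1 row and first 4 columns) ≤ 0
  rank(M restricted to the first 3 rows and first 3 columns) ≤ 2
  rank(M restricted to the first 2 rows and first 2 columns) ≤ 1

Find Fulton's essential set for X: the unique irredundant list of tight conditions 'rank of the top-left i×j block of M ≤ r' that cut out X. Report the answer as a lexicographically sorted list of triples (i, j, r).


Propagating the 7 rank bounds to every northwest block:

  row 1: 0  0  0  0  1
  row 2: 1  1  1  1  2
  row 3: 1  2  2  2  3
  row 4: 1  2  3  3  4
  row 5: 1  2  3  4  5

second differences of R give the permutation w = (5, 1, 2, 3, 4).

D(w) has 4 cells with 1 SE-corner; essential set:

[(1, 4, 0)]


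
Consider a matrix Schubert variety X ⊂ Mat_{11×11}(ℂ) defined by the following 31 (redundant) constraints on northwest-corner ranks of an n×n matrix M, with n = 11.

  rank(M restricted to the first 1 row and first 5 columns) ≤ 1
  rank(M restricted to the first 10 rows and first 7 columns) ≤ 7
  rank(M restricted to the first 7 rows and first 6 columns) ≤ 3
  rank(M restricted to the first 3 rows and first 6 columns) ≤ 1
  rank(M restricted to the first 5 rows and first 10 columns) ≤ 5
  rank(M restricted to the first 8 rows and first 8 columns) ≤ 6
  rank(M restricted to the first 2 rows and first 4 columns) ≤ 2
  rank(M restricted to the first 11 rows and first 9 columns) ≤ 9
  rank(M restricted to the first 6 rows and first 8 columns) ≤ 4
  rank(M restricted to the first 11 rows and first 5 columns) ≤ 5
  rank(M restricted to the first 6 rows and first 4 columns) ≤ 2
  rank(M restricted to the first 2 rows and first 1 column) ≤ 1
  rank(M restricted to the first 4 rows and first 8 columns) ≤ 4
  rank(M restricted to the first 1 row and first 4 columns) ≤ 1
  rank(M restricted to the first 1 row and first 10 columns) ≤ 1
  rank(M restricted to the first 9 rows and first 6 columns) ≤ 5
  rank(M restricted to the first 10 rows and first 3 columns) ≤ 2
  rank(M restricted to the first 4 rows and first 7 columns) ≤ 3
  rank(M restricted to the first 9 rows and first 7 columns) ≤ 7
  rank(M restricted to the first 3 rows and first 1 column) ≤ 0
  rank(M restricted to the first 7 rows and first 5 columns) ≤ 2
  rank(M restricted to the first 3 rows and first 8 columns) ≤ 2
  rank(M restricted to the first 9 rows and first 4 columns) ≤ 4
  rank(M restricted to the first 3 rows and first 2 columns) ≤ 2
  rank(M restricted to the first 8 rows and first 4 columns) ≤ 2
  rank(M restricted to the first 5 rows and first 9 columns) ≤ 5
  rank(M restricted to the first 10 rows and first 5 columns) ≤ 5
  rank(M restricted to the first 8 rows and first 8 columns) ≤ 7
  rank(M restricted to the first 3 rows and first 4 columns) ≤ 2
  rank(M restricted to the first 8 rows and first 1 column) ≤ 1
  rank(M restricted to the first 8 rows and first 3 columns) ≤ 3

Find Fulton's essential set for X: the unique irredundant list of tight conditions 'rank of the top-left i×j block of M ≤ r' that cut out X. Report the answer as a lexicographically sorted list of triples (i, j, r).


Computing R[i][j] = min implied NW-rank bound (n=11, 31 conditions):

  R[1]: 0 1 1 1 1 1 1 1 1 1 1
  R[2]: 0 1 1 1 1 1 2 2 2 2 2
  R[3]: 0 1 1 1 1 1 2 2 3 3 3
  R[4]: 1 2 2 2 2 2 3 3 4 4 4
  R[5]: 1 2 2 2 2 3 4 4 5 5 5
  R[6]: 1 2 2 2 2 3 4 4 5 6 6
  R[7]: 1 2 2 2 2 3 4 5 6 7 7
  R[8]: 1 2 2 2 3 4 5 6 7 8 8
  R[9]: 1 2 2 3 4 5 6 7 8 9 9
  R[10]: 1 2 2 3 4 5 6 7 8 9 10
  R[11]: 1 2 3 4 5 6 7 8 9 10 11

reading off 1-entries of Δ²R: w = (2, 7, 9, 1, 6, 10, 8, 5, 4, 11, 3).

ℓ(w)=26; the 7 essential cells (i,j,r):

[(3, 1, 0), (3, 6, 1), (3, 8, 2), (6, 8, 4), (7, 5, 2), (8, 4, 2), (10, 3, 2)]


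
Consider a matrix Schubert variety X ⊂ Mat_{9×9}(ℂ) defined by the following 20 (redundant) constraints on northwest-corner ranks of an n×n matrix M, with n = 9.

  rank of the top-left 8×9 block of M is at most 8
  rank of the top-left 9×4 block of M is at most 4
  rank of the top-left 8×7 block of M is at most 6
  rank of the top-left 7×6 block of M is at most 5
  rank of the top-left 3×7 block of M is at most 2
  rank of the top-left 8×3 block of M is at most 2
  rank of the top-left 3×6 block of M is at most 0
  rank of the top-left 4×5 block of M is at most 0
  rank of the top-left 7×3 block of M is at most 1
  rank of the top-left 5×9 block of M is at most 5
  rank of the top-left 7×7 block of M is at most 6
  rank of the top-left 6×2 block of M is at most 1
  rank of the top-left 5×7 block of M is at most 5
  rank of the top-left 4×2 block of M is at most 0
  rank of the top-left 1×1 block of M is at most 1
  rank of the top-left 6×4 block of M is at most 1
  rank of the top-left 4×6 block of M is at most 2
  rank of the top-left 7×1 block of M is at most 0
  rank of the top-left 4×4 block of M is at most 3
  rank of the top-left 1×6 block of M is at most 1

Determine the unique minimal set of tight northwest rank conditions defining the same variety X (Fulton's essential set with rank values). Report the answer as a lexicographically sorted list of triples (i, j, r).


Reconstructing r_w from the 20 given conditions:

  i=1: 0 | 0 | 0 | 0 | 0 | 0 | 1 | 1 | 1
  i=2: 0 | 0 | 0 | 0 | 0 | 0 | 1 | 2 | 2
  i=3: 0 | 0 | 0 | 0 | 0 | 0 | 1 | 2 | 3
  i=4: 0 | 0 | 0 | 0 | 0 | 1 | 2 | 3 | 4
  i=5: 0 | 1 | 1 | 1 | 1 | 2 | 3 | 4 | 5
  i=6: 0 | 1 | 1 | 1 | 2 | 3 | 4 | 5 | 6
  i=7: 0 | 1 | 1 | 2 | 3 | 4 | 5 | 6 | 7
  i=8: 1 | 2 | 2 | 3 | 4 | 5 | 6 | 7 | 8
  i=9: 1 | 2 | 3 | 4 | 5 | 6 | 7 | 8 | 9

so w = (7, 8, 9, 6, 2, 5, 4, 1, 3).

ℓ(w)=29; the 5 essential cells (i,j,r):

[(3, 6, 0), (4, 5, 0), (6, 4, 1), (7, 1, 0), (7, 3, 1)]


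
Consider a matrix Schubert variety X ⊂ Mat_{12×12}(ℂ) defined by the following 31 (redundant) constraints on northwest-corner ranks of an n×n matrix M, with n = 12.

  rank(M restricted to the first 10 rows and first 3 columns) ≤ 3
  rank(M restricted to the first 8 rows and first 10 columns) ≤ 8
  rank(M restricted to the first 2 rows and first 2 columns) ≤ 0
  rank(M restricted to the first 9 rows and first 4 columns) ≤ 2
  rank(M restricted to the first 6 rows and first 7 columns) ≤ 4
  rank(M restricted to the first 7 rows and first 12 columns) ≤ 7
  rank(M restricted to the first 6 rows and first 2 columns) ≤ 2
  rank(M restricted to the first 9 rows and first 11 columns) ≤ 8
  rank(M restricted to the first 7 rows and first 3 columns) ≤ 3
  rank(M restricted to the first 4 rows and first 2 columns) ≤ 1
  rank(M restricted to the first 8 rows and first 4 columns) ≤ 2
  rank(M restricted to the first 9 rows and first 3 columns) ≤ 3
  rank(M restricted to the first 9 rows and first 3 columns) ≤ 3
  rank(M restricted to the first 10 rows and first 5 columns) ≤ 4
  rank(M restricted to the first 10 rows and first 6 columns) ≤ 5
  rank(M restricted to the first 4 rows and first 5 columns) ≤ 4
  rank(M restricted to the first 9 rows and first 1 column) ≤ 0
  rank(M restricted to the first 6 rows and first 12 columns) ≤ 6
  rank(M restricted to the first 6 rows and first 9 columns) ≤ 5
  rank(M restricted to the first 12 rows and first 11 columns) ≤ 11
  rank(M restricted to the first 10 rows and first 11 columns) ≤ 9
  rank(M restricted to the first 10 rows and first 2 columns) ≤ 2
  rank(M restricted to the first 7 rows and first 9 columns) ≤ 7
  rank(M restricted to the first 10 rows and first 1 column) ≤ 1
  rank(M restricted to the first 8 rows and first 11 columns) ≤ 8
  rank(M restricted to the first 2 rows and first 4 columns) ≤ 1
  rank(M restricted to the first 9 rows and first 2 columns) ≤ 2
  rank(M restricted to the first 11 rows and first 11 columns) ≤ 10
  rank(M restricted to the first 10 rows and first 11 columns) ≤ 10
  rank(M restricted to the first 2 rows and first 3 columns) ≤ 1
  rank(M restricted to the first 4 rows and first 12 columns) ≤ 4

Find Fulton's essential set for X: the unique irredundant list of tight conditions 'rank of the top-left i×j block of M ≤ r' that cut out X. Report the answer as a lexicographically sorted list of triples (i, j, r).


The tightest implied rank at each (i,j), from the 31 conditions:

  i=1: 0  0  1  1  1  1  1  1  1  1  1  1
  i=2: 0  0  1  1  2  2  2  2  2  2  2  2
  i=3: 0  1  2  2  3  3  3  3  3  3  3  3
  i=4: 0  1  2  2  3  4  4  4  4  4  4  4
  i=5: 0  1  2  2  3  4  4  5  5  5  5  5
  i=6: 0  1  2  2  3  4  4  5  5  6  6  6
  i=7: 0  1  2  2  3  4  5  6  6  7  7  7
  i=8: 0  1  2  2  3  4  5  6  7  8  8  8
  i=9: 0  1  2  2  3  4  5  6  7  8  8  9
  i=10: 1  2  3  3  4  5  6  7  8  9  9  10
  i=11: 1  2  3  4  5  6  7  8  9  10  10  11
  i=12: 1  2  3  4  5  6  7  8  9  10  11  12

second differences of R give the permutation w = (3, 5, 2, 6, 8, 10, 7, 9, 12, 1, 4, 11).

Fulton essential set (7 of the 22 Rothe cells):

[(2, 2, 0), (2, 4, 1), (6, 7, 4), (6, 9, 5), (9, 1, 0), (9, 4, 2), (9, 11, 8)]
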